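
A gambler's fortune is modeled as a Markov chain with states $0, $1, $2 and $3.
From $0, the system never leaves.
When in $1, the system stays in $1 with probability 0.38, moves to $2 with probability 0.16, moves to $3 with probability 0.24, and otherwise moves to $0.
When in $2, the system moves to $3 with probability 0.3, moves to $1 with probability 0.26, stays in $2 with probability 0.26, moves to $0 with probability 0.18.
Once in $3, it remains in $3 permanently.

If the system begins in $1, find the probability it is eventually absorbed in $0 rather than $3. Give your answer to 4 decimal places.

0.4593

Let h(s) be the probability of absorption at $0 starting from transient state s. Then h($0) = 1 and h($3) = 0. By first-step analysis:
h($1) = 0.22·1 + 0.38·h($1) + 0.16·h($2) + 0.24·0
h($2) = 0.18·1 + 0.26·h($1) + 0.26·h($2) + 0.3·0
Solving: h($1) = 0.4593, h($2) = 0.4046.
Starting from $1, the probability is 0.4593.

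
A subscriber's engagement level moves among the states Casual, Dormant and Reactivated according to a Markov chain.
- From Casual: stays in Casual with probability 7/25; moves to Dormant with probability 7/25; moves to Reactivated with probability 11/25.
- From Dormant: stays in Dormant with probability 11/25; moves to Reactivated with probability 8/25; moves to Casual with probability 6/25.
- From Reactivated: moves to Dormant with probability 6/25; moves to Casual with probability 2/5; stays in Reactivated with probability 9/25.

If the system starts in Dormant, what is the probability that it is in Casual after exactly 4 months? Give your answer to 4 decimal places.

Propagate the distribution vector 4 months from Dormant.
After 0 months: (0.0000, 1.0000, 0.0000)
After 1 month: (0.2400, 0.4400, 0.3200)
After 2 months: (0.3008, 0.3376, 0.3616)
After 3 months: (0.3099, 0.3196, 0.3706)
After 4 months: (0.3117, 0.3163, 0.3720)
P(in Casual after 4 months) = 0.3117

0.3117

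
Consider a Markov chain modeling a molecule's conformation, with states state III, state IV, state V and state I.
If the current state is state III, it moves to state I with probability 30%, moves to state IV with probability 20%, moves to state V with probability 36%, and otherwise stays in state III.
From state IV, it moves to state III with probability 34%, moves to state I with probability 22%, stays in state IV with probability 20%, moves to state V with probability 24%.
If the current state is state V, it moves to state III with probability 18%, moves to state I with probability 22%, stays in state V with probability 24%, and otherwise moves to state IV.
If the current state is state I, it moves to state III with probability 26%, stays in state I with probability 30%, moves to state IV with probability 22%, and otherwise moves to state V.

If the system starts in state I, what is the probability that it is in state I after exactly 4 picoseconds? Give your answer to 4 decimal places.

0.2592

Propagate the distribution vector 4 picoseconds from state I.
After 0 picoseconds: (0.0000, 0.0000, 0.0000, 1.0000)
After 1 picosecond: (0.2600, 0.2200, 0.2200, 0.3000)
After 2 picoseconds: (0.2288, 0.2412, 0.2652, 0.2648)
After 3 picoseconds: (0.2306, 0.2477, 0.2622, 0.2595)
After 4 picoseconds: (0.2312, 0.2471, 0.2625, 0.2592)
P(in state I after 4 picoseconds) = 0.2592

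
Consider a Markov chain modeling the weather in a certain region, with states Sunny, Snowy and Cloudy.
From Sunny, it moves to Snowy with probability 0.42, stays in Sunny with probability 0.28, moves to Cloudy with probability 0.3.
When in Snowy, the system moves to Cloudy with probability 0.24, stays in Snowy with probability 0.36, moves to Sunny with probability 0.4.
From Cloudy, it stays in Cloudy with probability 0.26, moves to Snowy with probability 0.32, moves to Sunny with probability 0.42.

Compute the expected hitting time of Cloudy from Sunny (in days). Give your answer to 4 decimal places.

Let t(s) be the expected number of days to first reach Cloudy from state s, with t(Cloudy) = 0. Conditioning on the first day:
t(Sunny) = 1 + 0.28·t(Sunny) + 0.42·t(Snowy)
t(Snowy) = 1 + 0.4·t(Sunny) + 0.36·t(Snowy)
Solving: t(Sunny) = 3.6202, t(Snowy) = 3.8251.
Expected days from Sunny to Cloudy: 3.6202.

3.6202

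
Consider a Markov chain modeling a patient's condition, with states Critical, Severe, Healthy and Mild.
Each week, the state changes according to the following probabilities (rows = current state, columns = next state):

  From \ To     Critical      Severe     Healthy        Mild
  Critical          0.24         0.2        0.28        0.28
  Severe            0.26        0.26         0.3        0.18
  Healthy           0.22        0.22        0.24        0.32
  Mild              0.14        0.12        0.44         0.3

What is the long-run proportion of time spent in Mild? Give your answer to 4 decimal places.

0.2786

Let the stationary distribution be π with π = πP and π_1 + π_2 + π_3 + π_4 = 1.
π_1 = 0.24·π_1 + 0.26·π_2 + 0.22·π_3 + 0.14·π_4
π_2 = 0.2·π_1 + 0.26·π_2 + 0.22·π_3 + 0.12·π_4
π_3 = 0.28·π_1 + 0.3·π_2 + 0.24·π_3 + 0.44·π_4
Solving with the normalization constraint gives π = (0.2097, 0.1958, 0.3159, 0.2786).
So the stationary probability of Mild is 0.2786.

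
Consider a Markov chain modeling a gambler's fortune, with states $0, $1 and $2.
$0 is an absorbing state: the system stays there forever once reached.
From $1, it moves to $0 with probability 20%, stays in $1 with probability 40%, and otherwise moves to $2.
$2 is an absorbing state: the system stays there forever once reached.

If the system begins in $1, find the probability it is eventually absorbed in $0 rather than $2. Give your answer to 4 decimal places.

0.3333

Let h(s) be the probability of absorption at $0 starting from transient state s. Then h($0) = 1 and h($2) = 0. By first-step analysis:
h($1) = 0.2·1 + 0.4·h($1) + 0.4·0
Solving: h($1) = 0.3333.
Starting from $1, the probability is 0.3333.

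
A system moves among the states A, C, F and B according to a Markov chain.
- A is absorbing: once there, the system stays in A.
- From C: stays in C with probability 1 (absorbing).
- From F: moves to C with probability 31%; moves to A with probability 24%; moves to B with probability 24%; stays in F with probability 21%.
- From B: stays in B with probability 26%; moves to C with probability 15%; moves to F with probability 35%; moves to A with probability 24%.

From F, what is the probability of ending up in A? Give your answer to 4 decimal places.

0.4698

Let h(s) be the probability of absorption at A starting from transient state s. Then h(A) = 1 and h(C) = 0. By first-step analysis:
h(F) = 0.24·1 + 0.31·0 + 0.21·h(F) + 0.24·h(B)
h(B) = 0.24·1 + 0.15·0 + 0.35·h(F) + 0.26·h(B)
Solving: h(F) = 0.4698, h(B) = 0.5465.
Starting from F, the probability is 0.4698.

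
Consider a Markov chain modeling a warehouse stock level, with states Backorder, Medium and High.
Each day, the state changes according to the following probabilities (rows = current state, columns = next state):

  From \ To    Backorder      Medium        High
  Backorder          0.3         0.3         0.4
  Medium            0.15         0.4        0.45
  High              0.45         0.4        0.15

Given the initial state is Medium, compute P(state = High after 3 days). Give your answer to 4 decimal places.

0.3424

Propagate the distribution vector 3 days from Medium.
After 0 days: (0.0000, 1.0000, 0.0000)
After 1 day: (0.1500, 0.4000, 0.4500)
After 2 days: (0.3075, 0.3850, 0.3075)
After 3 days: (0.2884, 0.3693, 0.3424)
P(in High after 3 days) = 0.3424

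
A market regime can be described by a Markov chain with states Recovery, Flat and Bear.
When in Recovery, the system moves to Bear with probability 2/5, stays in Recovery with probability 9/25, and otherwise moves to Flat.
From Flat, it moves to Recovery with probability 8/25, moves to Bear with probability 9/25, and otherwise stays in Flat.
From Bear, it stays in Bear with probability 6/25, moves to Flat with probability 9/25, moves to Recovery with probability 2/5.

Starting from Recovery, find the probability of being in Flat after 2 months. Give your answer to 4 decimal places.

Sum over the intermediate state after 1 month:
P = P(Recovery→Recovery)·P(Recovery→Flat) + P(Recovery→Flat)·P(Flat→Flat) + P(Recovery→Bear)·P(Bear→Flat)
  = 0.36×0.24 + 0.24×0.32 + 0.4×0.36
  = 0.0864 + 0.0768 + 0.1440 = 0.3072

0.3072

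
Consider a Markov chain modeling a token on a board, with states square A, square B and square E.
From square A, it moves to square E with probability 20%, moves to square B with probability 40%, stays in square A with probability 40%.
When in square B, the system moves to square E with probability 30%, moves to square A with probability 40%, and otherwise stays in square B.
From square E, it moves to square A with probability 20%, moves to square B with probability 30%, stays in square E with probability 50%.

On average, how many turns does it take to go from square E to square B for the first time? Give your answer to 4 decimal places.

3.0769

Let t(s) be the expected number of turns to first reach square B from state s, with t(square B) = 0. Conditioning on the first turn:
t(square A) = 1 + 0.4·t(square A) + 0.2·t(square E)
t(square E) = 1 + 0.2·t(square A) + 0.5·t(square E)
Solving: t(square A) = 2.6923, t(square E) = 3.0769.
Expected turns from square E to square B: 3.0769.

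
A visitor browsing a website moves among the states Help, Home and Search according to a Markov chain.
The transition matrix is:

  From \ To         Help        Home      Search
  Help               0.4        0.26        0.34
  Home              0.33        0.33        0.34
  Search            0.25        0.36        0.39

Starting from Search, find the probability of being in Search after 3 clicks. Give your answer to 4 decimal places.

Propagate the distribution vector 3 clicks from Search.
After 0 clicks: (0.0000, 0.0000, 1.0000)
After 1 click: (0.2500, 0.3600, 0.3900)
After 2 clicks: (0.3163, 0.3242, 0.3595)
After 3 clicks: (0.3234, 0.3186, 0.3580)
P(in Search after 3 clicks) = 0.3580

0.3580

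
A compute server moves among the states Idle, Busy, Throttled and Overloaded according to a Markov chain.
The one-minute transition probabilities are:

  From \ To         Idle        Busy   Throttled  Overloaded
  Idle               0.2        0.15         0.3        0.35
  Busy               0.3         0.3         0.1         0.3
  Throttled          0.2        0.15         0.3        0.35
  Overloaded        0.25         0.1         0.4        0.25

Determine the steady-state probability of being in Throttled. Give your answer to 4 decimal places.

Let the stationary distribution be π with π = πP and π_1 + π_2 + π_3 + π_4 = 1.
π_1 = 0.2·π_1 + 0.3·π_2 + 0.2·π_3 + 0.25·π_4
π_2 = 0.15·π_1 + 0.3·π_2 + 0.15·π_3 + 0.1·π_4
π_3 = 0.3·π_1 + 0.1·π_2 + 0.3·π_3 + 0.4·π_4
Solving with the normalization constraint gives π = (0.2314, 0.1582, 0.2995, 0.3110).
So the stationary probability of Throttled is 0.2995.

0.2995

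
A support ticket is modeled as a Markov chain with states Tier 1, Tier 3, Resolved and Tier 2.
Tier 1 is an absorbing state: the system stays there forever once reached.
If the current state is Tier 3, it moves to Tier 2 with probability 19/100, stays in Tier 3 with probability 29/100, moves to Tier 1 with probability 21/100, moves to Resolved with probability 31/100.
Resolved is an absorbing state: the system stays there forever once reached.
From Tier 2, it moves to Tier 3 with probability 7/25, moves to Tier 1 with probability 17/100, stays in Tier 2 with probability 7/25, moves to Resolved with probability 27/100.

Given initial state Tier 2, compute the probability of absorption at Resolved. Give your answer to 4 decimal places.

0.6081

Let h(s) be the probability of absorption at Resolved starting from transient state s. Then h(Resolved) = 1 and h(Tier 1) = 0. By first-step analysis:
h(Tier 3) = 0.21·0 + 0.29·h(Tier 3) + 0.31·1 + 0.19·h(Tier 2)
h(Tier 2) = 0.17·0 + 0.28·h(Tier 3) + 0.27·1 + 0.28·h(Tier 2)
Solving: h(Tier 3) = 0.5993, h(Tier 2) = 0.6081.
Starting from Tier 2, the probability is 0.6081.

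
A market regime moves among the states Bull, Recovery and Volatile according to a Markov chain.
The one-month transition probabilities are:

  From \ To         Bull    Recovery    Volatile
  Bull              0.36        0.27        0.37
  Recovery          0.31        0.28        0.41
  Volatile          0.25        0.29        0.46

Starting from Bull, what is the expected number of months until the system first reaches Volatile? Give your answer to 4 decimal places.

Let t(s) be the expected number of months to first reach Volatile from state s, with t(Volatile) = 0. Conditioning on the first month:
t(Bull) = 1 + 0.36·t(Bull) + 0.27·t(Recovery)
t(Recovery) = 1 + 0.31·t(Bull) + 0.28·t(Recovery)
Solving: t(Bull) = 2.6253, t(Recovery) = 2.5192.
Expected months from Bull to Volatile: 2.6253.

2.6253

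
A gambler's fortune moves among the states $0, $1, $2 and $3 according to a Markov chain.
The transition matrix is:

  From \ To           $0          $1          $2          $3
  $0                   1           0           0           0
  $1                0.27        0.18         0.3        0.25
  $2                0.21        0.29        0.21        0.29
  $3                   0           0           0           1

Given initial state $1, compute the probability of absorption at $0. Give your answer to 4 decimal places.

Let h(s) be the probability of absorption at $0 starting from transient state s. Then h($0) = 1 and h($3) = 0. By first-step analysis:
h($1) = 0.27·1 + 0.18·h($1) + 0.3·h($2) + 0.25·0
h($2) = 0.21·1 + 0.29·h($1) + 0.21·h($2) + 0.29·0
Solving: h($1) = 0.4927, h($2) = 0.4467.
Starting from $1, the probability is 0.4927.

0.4927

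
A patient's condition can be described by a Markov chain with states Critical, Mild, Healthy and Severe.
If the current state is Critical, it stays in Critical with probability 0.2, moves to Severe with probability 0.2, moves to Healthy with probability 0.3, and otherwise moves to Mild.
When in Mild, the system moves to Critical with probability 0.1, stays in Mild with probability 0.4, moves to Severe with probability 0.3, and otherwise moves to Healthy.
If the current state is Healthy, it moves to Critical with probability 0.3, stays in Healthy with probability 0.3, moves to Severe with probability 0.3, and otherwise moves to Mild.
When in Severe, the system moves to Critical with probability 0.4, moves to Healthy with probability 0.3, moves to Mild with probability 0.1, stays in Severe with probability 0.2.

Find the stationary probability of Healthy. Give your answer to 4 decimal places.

0.2784

Let the stationary distribution be π with π = πP and π_1 + π_2 + π_3 + π_4 = 1.
π_1 = 0.2·π_1 + 0.1·π_2 + 0.3·π_3 + 0.4·π_4
π_2 = 0.3·π_1 + 0.4·π_2 + 0.1·π_3 + 0.1·π_4
π_3 = 0.3·π_1 + 0.2·π_2 + 0.3·π_3 + 0.3·π_4
Solving with the normalization constraint gives π = (0.2561, 0.2160, 0.2784, 0.2494).
So the stationary probability of Healthy is 0.2784.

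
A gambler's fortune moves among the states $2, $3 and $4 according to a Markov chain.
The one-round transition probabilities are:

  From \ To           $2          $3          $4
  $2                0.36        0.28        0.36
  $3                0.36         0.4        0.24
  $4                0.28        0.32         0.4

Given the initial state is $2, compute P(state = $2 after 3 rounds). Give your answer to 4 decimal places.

0.3327

Propagate the distribution vector 3 rounds from $2.
After 0 rounds: (1.0000, 0.0000, 0.0000)
After 1 round: (0.3600, 0.2800, 0.3600)
After 2 rounds: (0.3312, 0.3280, 0.3408)
After 3 rounds: (0.3327, 0.3330, 0.3343)
P(in $2 after 3 rounds) = 0.3327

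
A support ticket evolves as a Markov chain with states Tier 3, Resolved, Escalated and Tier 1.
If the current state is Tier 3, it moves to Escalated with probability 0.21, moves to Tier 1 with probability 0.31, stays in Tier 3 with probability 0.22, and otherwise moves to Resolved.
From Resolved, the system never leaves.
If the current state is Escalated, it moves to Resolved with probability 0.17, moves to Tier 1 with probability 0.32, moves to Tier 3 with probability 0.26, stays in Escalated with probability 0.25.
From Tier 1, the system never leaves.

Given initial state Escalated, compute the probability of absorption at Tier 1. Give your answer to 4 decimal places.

0.6225

Let h(s) be the probability of absorption at Tier 1 starting from transient state s. Then h(Tier 1) = 1 and h(Resolved) = 0. By first-step analysis:
h(Tier 3) = 0.22·h(Tier 3) + 0.26·0 + 0.21·h(Escalated) + 0.31·1
h(Escalated) = 0.26·h(Tier 3) + 0.17·0 + 0.25·h(Escalated) + 0.32·1
Solving: h(Tier 3) = 0.5650, h(Escalated) = 0.6225.
Starting from Escalated, the probability is 0.6225.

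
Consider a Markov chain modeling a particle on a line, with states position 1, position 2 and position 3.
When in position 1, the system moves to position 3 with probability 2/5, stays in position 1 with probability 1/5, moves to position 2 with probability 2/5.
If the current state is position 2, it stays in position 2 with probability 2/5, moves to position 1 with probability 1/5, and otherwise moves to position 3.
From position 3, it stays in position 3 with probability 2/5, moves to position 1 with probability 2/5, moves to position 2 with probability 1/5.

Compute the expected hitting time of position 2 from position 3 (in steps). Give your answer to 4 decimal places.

3.7500

Let t(s) be the expected number of steps to first reach position 2 from state s, with t(position 2) = 0. Conditioning on the first step:
t(position 1) = 1 + 0.2·t(position 1) + 0.4·t(position 3)
t(position 3) = 1 + 0.4·t(position 1) + 0.4·t(position 3)
Solving: t(position 1) = 3.1250, t(position 3) = 3.7500.
Expected steps from position 3 to position 2: 3.7500.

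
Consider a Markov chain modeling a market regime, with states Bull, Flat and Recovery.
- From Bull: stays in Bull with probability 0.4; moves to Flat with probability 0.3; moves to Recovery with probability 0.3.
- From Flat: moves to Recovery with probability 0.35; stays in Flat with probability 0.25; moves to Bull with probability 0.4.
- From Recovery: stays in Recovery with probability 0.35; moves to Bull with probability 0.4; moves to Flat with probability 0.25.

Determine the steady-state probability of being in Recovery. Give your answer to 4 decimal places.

0.3300

Let the stationary distribution be π with π = πP and π_1 + π_2 + π_3 = 1.
π_1 = 0.4·π_1 + 0.4·π_2 + 0.4·π_3
π_2 = 0.3·π_1 + 0.25·π_2 + 0.25·π_3
Solving with the normalization constraint gives π = (0.4000, 0.2700, 0.3300).
So the stationary probability of Recovery is 0.3300.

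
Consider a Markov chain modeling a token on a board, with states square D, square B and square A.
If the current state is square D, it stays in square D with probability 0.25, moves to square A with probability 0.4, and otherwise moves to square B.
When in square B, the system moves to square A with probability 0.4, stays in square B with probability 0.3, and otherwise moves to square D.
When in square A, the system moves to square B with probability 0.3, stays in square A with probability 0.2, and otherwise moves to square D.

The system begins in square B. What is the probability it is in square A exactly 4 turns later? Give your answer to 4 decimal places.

Propagate the distribution vector 4 turns from square B.
After 0 turns: (0.0000, 1.0000, 0.0000)
After 1 turn: (0.3000, 0.3000, 0.4000)
After 2 turns: (0.3650, 0.3150, 0.3200)
After 3 turns: (0.3458, 0.3183, 0.3360)
After 4 turns: (0.3499, 0.3173, 0.3328)
P(in square A after 4 turns) = 0.3328

0.3328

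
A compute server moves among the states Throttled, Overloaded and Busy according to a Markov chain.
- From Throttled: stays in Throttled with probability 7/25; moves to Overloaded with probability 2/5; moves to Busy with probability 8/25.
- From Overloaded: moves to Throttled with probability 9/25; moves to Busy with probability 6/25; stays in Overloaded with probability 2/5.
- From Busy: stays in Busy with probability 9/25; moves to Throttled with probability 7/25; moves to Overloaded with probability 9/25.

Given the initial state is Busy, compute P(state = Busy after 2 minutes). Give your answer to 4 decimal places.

Sum over the intermediate state after 1 minute:
P = P(Busy→Throttled)·P(Throttled→Busy) + P(Busy→Overloaded)·P(Overloaded→Busy) + P(Busy→Busy)·P(Busy→Busy)
  = 0.28×0.32 + 0.36×0.24 + 0.36×0.36
  = 0.0896 + 0.0864 + 0.1296 = 0.3056

0.3056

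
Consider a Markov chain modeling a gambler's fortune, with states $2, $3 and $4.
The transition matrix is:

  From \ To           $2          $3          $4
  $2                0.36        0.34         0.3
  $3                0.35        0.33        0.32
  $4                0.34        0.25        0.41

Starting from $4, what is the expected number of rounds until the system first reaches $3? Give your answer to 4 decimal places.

Let t(s) be the expected number of rounds to first reach $3 from state s, with t($3) = 0. Conditioning on the first round:
t($2) = 1 + 0.36·t($2) + 0.3·t($4)
t($4) = 1 + 0.34·t($2) + 0.41·t($4)
Solving: t($2) = 3.2293, t($4) = 3.5559.
Expected rounds from $4 to $3: 3.5559.

3.5559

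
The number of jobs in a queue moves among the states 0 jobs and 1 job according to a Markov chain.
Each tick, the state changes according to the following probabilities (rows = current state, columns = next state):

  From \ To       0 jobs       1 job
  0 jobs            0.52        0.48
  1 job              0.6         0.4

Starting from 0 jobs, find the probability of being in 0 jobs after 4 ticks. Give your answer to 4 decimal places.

Propagate the distribution vector 4 ticks from 0 jobs.
After 0 ticks: (1.0000, 0.0000)
After 1 tick: (0.5200, 0.4800)
After 2 ticks: (0.5584, 0.4416)
After 3 ticks: (0.5553, 0.4447)
After 4 ticks: (0.5556, 0.4444)
P(in 0 jobs after 4 ticks) = 0.5556

0.5556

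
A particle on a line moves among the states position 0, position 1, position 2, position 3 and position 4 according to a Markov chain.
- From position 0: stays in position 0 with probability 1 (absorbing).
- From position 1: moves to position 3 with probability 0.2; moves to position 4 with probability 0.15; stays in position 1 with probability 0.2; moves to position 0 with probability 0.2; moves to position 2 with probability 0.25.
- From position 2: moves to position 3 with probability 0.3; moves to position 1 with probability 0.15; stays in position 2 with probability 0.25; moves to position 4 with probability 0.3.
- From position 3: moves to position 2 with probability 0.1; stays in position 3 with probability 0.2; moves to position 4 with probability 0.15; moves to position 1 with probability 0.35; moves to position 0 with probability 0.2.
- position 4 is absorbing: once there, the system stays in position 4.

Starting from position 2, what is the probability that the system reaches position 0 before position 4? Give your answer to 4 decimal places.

Let h(s) be the probability of absorption at position 0 starting from transient state s. Then h(position 0) = 1 and h(position 4) = 0. By first-step analysis:
h(position 1) = 0.2·1 + 0.2·h(position 1) + 0.25·h(position 2) + 0.2·h(position 3) + 0.15·0
h(position 2) = 0.15·h(position 1) + 0.25·h(position 2) + 0.3·h(position 3) + 0.3·0
h(position 3) = 0.2·1 + 0.35·h(position 1) + 0.1·h(position 2) + 0.2·h(position 3) + 0.15·0
Solving: h(position 1) = 0.4619, h(position 2) = 0.2876, h(position 3) = 0.4880.
Starting from position 2, the probability is 0.2876.

0.2876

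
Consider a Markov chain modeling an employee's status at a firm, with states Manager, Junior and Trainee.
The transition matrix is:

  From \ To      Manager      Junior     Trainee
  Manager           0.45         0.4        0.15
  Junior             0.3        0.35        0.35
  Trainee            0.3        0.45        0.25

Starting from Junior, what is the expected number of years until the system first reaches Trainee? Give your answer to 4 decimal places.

3.5789

Let t(s) be the expected number of years to first reach Trainee from state s, with t(Trainee) = 0. Conditioning on the first year:
t(Manager) = 1 + 0.45·t(Manager) + 0.4·t(Junior)
t(Junior) = 1 + 0.3·t(Manager) + 0.35·t(Junior)
Solving: t(Manager) = 4.4211, t(Junior) = 3.5789.
Expected years from Junior to Trainee: 3.5789.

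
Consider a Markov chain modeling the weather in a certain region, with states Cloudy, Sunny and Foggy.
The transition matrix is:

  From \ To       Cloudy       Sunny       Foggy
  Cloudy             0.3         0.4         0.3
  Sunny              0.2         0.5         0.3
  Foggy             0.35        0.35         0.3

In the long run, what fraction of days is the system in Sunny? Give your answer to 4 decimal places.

0.4278

Let the stationary distribution be π with π = πP and π_1 + π_2 + π_3 = 1.
π_1 = 0.3·π_1 + 0.2·π_2 + 0.35·π_3
π_2 = 0.4·π_1 + 0.5·π_2 + 0.35·π_3
Solving with the normalization constraint gives π = (0.2722, 0.4278, 0.3000).
So the stationary probability of Sunny is 0.4278.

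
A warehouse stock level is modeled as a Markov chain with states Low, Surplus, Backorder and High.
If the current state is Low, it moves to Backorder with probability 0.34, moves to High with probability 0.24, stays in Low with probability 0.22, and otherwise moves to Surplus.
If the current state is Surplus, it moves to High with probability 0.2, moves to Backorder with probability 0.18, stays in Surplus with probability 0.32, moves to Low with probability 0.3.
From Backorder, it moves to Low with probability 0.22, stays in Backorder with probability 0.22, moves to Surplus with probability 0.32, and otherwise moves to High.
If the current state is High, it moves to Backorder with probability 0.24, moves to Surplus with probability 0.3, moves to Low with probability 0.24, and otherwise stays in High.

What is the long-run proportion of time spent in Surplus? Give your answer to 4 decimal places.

Let the stationary distribution be π with π = πP and π_1 + π_2 + π_3 + π_4 = 1.
π_1 = 0.22·π_1 + 0.3·π_2 + 0.22·π_3 + 0.24·π_4
π_2 = 0.2·π_1 + 0.32·π_2 + 0.32·π_3 + 0.3·π_4
π_3 = 0.34·π_1 + 0.18·π_2 + 0.22·π_3 + 0.24·π_4
Solving with the normalization constraint gives π = (0.2473, 0.2858, 0.2427, 0.2241).
So the stationary probability of Surplus is 0.2858.

0.2858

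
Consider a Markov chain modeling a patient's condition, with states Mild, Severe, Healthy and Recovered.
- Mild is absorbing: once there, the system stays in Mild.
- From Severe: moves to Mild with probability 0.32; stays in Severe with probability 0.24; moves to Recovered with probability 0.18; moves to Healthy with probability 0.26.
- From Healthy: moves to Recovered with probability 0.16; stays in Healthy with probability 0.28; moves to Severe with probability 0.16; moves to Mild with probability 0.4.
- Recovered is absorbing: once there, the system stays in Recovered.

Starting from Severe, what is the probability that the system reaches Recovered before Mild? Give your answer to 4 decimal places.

Let h(s) be the probability of absorption at Recovered starting from transient state s. Then h(Recovered) = 1 and h(Mild) = 0. By first-step analysis:
h(Severe) = 0.32·0 + 0.24·h(Severe) + 0.26·h(Healthy) + 0.18·1
h(Healthy) = 0.4·0 + 0.16·h(Severe) + 0.28·h(Healthy) + 0.16·1
Solving: h(Severe) = 0.3386, h(Healthy) = 0.2975.
Starting from Severe, the probability is 0.3386.

0.3386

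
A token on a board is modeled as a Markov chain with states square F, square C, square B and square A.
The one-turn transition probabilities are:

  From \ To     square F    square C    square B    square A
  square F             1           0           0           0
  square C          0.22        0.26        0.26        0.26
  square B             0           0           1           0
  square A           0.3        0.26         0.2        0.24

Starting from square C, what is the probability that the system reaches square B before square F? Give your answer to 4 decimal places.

0.5044

Let h(s) be the probability of absorption at square B starting from transient state s. Then h(square B) = 1 and h(square F) = 0. By first-step analysis:
h(square C) = 0.22·0 + 0.26·h(square C) + 0.26·1 + 0.26·h(square A)
h(square A) = 0.3·0 + 0.26·h(square C) + 0.2·1 + 0.24·h(square A)
Solving: h(square C) = 0.5044, h(square A) = 0.4357.
Starting from square C, the probability is 0.5044.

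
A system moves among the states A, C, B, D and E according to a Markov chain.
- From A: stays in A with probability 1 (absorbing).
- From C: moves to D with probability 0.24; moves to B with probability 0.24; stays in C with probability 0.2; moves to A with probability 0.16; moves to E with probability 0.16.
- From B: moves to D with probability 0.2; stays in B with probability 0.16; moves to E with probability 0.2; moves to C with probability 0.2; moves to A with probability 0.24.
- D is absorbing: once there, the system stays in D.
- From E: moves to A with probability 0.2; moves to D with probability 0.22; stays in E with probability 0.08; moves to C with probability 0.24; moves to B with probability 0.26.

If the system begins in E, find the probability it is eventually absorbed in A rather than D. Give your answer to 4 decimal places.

Let h(s) be the probability of absorption at A starting from transient state s. Then h(A) = 1 and h(D) = 0. By first-step analysis:
h(C) = 0.16·1 + 0.2·h(C) + 0.24·h(B) + 0.24·0 + 0.16·h(E)
h(B) = 0.24·1 + 0.2·h(C) + 0.16·h(B) + 0.2·0 + 0.2·h(E)
h(E) = 0.2·1 + 0.24·h(C) + 0.26·h(B) + 0.22·0 + 0.08·h(E)
Solving: h(C) = 0.4471, h(B) = 0.5057, h(E) = 0.4770.
Starting from E, the probability is 0.4770.

0.4770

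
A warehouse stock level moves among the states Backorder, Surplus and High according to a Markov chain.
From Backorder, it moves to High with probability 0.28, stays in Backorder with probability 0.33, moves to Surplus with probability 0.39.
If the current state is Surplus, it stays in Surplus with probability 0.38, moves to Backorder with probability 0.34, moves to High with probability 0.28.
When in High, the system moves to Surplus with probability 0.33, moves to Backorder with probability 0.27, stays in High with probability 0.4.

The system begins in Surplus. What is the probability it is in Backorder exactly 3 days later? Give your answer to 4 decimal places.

Propagate the distribution vector 3 days from Surplus.
After 0 days: (0.0000, 1.0000, 0.0000)
After 1 day: (0.3400, 0.3800, 0.2800)
After 2 days: (0.3170, 0.3694, 0.3136)
After 3 days: (0.3149, 0.3675, 0.3176)
P(in Backorder after 3 days) = 0.3149

0.3149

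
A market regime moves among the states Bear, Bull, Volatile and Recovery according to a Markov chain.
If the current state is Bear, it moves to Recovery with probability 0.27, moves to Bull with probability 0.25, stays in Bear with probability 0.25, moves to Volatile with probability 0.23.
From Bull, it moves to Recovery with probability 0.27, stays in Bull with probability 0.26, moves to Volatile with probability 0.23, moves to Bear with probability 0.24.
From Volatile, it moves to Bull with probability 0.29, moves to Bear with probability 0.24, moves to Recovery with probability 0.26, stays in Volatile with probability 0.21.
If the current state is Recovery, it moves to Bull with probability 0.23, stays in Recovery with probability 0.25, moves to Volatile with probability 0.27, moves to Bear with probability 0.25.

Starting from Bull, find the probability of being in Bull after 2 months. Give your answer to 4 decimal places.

0.2564

Propagate the distribution vector 2 months from Bull.
After 0 months: (0.0000, 1.0000, 0.0000, 0.0000)
After 1 month: (0.2400, 0.2600, 0.2300, 0.2700)
After 2 months: (0.2451, 0.2564, 0.2362, 0.2623)
P(in Bull after 2 months) = 0.2564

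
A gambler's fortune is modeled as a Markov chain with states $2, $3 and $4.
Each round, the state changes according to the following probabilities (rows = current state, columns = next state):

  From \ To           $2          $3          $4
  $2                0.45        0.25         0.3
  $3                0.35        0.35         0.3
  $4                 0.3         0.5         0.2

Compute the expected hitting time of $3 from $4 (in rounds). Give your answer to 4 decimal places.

2.4286

Let t(s) be the expected number of rounds to first reach $3 from state s, with t($3) = 0. Conditioning on the first round:
t($2) = 1 + 0.45·t($2) + 0.3·t($4)
t($4) = 1 + 0.3·t($2) + 0.2·t($4)
Solving: t($2) = 3.1429, t($4) = 2.4286.
Expected rounds from $4 to $3: 2.4286.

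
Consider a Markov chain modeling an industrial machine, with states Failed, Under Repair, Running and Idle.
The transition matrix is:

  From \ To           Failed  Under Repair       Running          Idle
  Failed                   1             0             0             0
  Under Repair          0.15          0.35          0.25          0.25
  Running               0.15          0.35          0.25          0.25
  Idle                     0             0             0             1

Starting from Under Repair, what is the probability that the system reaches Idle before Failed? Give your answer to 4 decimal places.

0.6250

Let h(s) be the probability of absorption at Idle starting from transient state s. Then h(Idle) = 1 and h(Failed) = 0. By first-step analysis:
h(Under Repair) = 0.15·0 + 0.35·h(Under Repair) + 0.25·h(Running) + 0.25·1
h(Running) = 0.15·0 + 0.35·h(Under Repair) + 0.25·h(Running) + 0.25·1
Solving: h(Under Repair) = 0.6250, h(Running) = 0.6250.
Starting from Under Repair, the probability is 0.6250.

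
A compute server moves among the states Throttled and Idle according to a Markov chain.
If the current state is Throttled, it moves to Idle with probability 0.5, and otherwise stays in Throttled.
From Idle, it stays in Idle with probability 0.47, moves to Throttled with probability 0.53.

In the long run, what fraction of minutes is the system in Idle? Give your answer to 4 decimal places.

Let the stationary distribution be π with π = πP and π_1 + π_2 = 1.
π_1 = 0.5·π_1 + 0.53·π_2
Solving with the normalization constraint gives π = (0.5146, 0.4854).
So the stationary probability of Idle is 0.4854.

0.4854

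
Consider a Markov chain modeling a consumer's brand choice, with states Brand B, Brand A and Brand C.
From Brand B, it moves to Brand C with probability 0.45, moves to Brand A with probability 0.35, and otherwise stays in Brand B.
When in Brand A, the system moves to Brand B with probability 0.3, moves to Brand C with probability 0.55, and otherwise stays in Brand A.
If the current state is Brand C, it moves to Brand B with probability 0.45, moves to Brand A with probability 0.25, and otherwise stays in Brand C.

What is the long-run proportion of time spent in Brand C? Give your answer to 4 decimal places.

0.4137

Let the stationary distribution be π with π = πP and π_1 + π_2 + π_3 = 1.
π_1 = 0.2·π_1 + 0.3·π_2 + 0.45·π_3
π_2 = 0.35·π_1 + 0.15·π_2 + 0.25·π_3
Solving with the normalization constraint gives π = (0.3291, 0.2572, 0.4137).
So the stationary probability of Brand C is 0.4137.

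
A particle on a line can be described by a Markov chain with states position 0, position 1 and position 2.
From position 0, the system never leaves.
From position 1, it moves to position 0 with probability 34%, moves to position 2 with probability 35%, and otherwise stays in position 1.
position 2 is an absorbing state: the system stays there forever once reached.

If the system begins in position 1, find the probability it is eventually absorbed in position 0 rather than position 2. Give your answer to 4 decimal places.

0.4928

Let h(s) be the probability of absorption at position 0 starting from transient state s. Then h(position 0) = 1 and h(position 2) = 0. By first-step analysis:
h(position 1) = 0.34·1 + 0.31·h(position 1) + 0.35·0
Solving: h(position 1) = 0.4928.
Starting from position 1, the probability is 0.4928.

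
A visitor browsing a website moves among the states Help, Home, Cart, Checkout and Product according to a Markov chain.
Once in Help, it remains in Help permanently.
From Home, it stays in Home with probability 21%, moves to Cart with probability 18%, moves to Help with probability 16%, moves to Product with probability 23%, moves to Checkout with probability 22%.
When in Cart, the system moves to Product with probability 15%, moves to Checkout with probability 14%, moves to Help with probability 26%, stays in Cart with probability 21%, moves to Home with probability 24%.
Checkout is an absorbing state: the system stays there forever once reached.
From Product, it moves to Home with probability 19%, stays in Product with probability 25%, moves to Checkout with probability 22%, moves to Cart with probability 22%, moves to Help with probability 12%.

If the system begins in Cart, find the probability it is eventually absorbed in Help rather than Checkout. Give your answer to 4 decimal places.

0.5503

Let h(s) be the probability of absorption at Help starting from transient state s. Then h(Help) = 1 and h(Checkout) = 0. By first-step analysis:
h(Home) = 0.16·1 + 0.21·h(Home) + 0.18·h(Cart) + 0.22·0 + 0.23·h(Product)
h(Cart) = 0.26·1 + 0.24·h(Home) + 0.21·h(Cart) + 0.14·0 + 0.15·h(Product)
h(Product) = 0.12·1 + 0.19·h(Home) + 0.22·h(Cart) + 0.22·0 + 0.25·h(Product)
Solving: h(Home) = 0.4550, h(Cart) = 0.5503, h(Product) = 0.4367.
Starting from Cart, the probability is 0.5503.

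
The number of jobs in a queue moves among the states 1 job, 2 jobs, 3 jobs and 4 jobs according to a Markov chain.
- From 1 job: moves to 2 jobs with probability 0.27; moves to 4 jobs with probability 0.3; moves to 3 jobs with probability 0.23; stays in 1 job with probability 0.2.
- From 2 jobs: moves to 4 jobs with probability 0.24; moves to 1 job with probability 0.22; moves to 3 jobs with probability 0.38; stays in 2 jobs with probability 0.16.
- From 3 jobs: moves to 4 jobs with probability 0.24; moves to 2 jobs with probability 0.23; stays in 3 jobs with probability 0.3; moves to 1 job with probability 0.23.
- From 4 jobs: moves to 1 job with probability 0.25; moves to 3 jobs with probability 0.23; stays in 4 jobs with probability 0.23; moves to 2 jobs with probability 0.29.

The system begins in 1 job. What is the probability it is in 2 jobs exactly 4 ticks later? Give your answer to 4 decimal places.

Propagate the distribution vector 4 ticks from 1 job.
After 0 ticks: (1.0000, 0.0000, 0.0000, 0.0000)
After 1 tick: (0.2000, 0.2700, 0.2300, 0.3000)
After 2 ticks: (0.2273, 0.2371, 0.2866, 0.2490)
After 3 ticks: (0.2258, 0.2374, 0.2856, 0.2511)
After 4 ticks: (0.2259, 0.2375, 0.2856, 0.2510)
P(in 2 jobs after 4 ticks) = 0.2375

0.2375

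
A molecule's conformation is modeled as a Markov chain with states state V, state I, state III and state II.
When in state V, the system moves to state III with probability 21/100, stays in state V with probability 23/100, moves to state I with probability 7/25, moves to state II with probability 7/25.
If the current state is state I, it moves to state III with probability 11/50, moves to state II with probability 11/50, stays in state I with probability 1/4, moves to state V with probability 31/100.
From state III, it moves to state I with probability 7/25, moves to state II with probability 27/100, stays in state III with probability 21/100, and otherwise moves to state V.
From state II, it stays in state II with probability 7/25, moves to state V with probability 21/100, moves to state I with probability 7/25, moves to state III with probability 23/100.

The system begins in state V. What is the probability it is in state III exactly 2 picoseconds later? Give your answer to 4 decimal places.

0.2184

Propagate the distribution vector 2 picoseconds from state V.
After 0 picoseconds: (1.0000, 0.0000, 0.0000, 0.0000)
After 1 picosecond: (0.2300, 0.2800, 0.2100, 0.2800)
After 2 picoseconds: (0.2489, 0.2716, 0.2184, 0.2611)
P(in state III after 2 picoseconds) = 0.2184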